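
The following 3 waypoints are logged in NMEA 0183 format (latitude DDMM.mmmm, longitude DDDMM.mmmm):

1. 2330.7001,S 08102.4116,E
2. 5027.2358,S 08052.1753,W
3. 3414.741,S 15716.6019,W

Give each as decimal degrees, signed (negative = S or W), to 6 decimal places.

1. -23.511668, 81.040193
2. -50.453930, -80.869588
3. -34.245683, -157.276698

Point 1:
  Lat: split at 2 digits → 23° and 30.7001′; 23 + 30.7001/60 = 23.5116683
  S ⇒ negate
  Longitude: split at 3 digits → 081° and 2.4116′; 81 + 2.4116/60 = 81.0401933
  E → positive
Point 2:
  Lat: split at 2 digits → 50° and 27.2358′; 50 + 27.2358/60 = 50.4539300
  S → negative
  Lon: degrees = first 3 digits = 80, minutes = 52.1753; 80 + 52.1753/60 = 80.8695883
  W ⇒ negate
Point 3:
  φ: degrees = first 2 digits = 34, minutes = 14.741; 34 + 14.741/60 = 34.2456833
  S ⇒ negate
  Longitude: split at 3 digits → 157° and 16.6019′; 157 + 16.6019/60 = 157.2766983
  W → negative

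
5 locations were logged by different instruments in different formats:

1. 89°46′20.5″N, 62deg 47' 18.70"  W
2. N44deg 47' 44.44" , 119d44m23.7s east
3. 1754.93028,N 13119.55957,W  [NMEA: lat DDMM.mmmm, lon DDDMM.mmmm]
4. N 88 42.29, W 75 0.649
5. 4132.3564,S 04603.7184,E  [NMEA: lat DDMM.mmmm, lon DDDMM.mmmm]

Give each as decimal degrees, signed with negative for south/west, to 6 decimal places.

1. 89.772361, -62.788528
2. 44.795678, 119.739917
3. 17.915505, -131.325993
4. 88.704833, -75.010817
5. -41.539273, 46.061973

Point 1:
  Lat: 89 + 46/60 + 20.5/3600 = 89.7723611
  N ⇒ keep positive
  λ: 62° + 47/60 + 18.7/3600 = 62 + 0.783333 + 0.005194 = 62.7885278
  W → negative
Point 2:
  Lat: 44° + 47/60 + 44.44/3600 = 44 + 0.783333 + 0.012344 = 44.7956778
  N ⇒ keep positive
  Lon: 119 + 44/60 + 23.7/3600 = 119.7399167
  E → positive
Point 3:
  Latitude: degrees = first 2 digits = 17, minutes = 54.93028; 17 + 54.93028/60 = 17.9155047
  N ⇒ keep positive
  Longitude: split at 3 digits → 131° and 19.55957′; 131 + 19.55957/60 = 131.3259928
  hemisphere W, so the sign is −
Point 4:
  φ: 88 + 42.29/60 = 88.7048333
  N ⇒ keep positive
  λ: 75 + 0.649/60 = 75.0108167
  W ⇒ negate
Point 5:
  Lat: split at 2 digits → 41° and 32.3564′; 41 + 32.3564/60 = 41.5392733
  S ⇒ negate
  λ: split at 3 digits → 046° and 3.7184′; 46 + 3.7184/60 = 46.0619733
  E → positive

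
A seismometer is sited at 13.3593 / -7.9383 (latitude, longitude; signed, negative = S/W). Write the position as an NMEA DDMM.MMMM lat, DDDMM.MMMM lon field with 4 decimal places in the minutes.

1321.5580,N / 00756.2980,W

φ: fractional part 0.359300 → 21.558000 minutes
Longitude is negative → W; |value| = 7.938300
λ: fractional part 0.938300 → 56.298000 minutes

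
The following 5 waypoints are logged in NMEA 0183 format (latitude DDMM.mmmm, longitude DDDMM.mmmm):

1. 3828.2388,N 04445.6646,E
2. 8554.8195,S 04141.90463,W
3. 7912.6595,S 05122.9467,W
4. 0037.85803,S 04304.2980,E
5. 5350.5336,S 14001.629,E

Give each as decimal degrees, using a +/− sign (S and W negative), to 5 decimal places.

Point 1:
  Latitude: split at 2 digits → 38° and 28.2388′; 38 + 28.2388/60 = 38.470647
  N → positive
  Lon: split at 3 digits → 044° and 45.6646′; 44 + 45.6646/60 = 44.761077
  E ⇒ keep positive
Point 2:
  φ: split at 2 digits → 85° and 54.8195′; 85 + 54.8195/60 = 85.913658
  hemisphere S, so the sign is −
  λ: split at 3 digits → 041° and 41.90463′; 41 + 41.90463/60 = 41.698411
  W → negative
Point 3:
  φ: split at 2 digits → 79° and 12.6595′; 79 + 12.6595/60 = 79.210992
  S ⇒ negate
  Longitude: degrees = first 3 digits = 51, minutes = 22.9467; 51 + 22.9467/60 = 51.382445
  W → negative
Point 4:
  Latitude: degrees = first 2 digits = 0, minutes = 37.85803; 0 + 37.85803/60 = 0.630967
  hemisphere S, so the sign is −
  λ: degrees = first 3 digits = 43, minutes = 4.298; 43 + 4.298/60 = 43.071633
  E → positive
Point 5:
  Lat: degrees = first 2 digits = 53, minutes = 50.5336; 53 + 50.5336/60 = 53.842227
  S ⇒ negate
  Longitude: degrees = first 3 digits = 140, minutes = 1.629; 140 + 1.629/60 = 140.027150
  E ⇒ keep positive

1. 38.47065, 44.76108
2. -85.91366, -41.69841
3. -79.21099, -51.38245
4. -0.63097, 43.07163
5. -53.84223, 140.02715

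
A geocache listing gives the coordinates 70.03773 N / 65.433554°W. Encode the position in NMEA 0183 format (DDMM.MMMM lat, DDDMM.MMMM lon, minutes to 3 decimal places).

7002.264,N / 06526.013,W

Lat: fractional part 0.037730 → 2.26380 minutes
λ: 65° + 0.433554 × 60 = 65° 26.01324′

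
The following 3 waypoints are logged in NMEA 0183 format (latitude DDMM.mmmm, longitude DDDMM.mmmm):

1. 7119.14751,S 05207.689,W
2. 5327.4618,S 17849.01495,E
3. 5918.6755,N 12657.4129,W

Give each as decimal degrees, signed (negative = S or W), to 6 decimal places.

1. -71.319125, -52.128150
2. -53.457697, 178.816916
3. 59.311258, -126.956882

Point 1:
  Lat: degrees = first 2 digits = 71, minutes = 19.14751; 71 + 19.14751/60 = 71.3191252
  S ⇒ negate
  Longitude: degrees = first 3 digits = 52, minutes = 7.689; 52 + 7.689/60 = 52.1281500
  W ⇒ negate
Point 2:
  Latitude: split at 2 digits → 53° and 27.4618′; 53 + 27.4618/60 = 53.4576967
  S → negative
  λ: split at 3 digits → 178° and 49.01495′; 178 + 49.01495/60 = 178.8169158
  E ⇒ keep positive
Point 3:
  Latitude: split at 2 digits → 59° and 18.6755′; 59 + 18.6755/60 = 59.3112583
  N ⇒ keep positive
  Lon: degrees = first 3 digits = 126, minutes = 57.4129; 126 + 57.4129/60 = 126.9568817
  W ⇒ negate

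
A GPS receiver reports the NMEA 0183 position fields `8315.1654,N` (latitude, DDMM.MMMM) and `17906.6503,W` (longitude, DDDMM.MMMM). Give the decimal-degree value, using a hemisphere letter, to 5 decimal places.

83.25276° N, 179.11084° W

Latitude: degrees = first 2 digits = 83, minutes = 15.1654; 83 + 15.1654/60 = 83.252757
λ: degrees = first 3 digits = 179, minutes = 6.6503; 179 + 6.6503/60 = 179.110838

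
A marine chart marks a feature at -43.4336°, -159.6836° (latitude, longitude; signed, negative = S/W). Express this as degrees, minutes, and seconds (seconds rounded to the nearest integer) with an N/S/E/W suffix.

43°26′1″ S, 159°41′1″ W

Latitude is negative → S; |value| = 43.433600
φ: whole degrees 43; 26.01600′ → 26′ and 0.96″
Longitude is negative → W; |value| = 159.683600
Lon: 0.683600 × 60 = 41.01600′ → 41′, remainder × 60 = 0.96″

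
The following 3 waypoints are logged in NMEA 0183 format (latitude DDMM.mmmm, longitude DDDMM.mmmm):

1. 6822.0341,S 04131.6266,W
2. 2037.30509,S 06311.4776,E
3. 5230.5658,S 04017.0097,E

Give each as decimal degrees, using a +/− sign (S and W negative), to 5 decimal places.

1. -68.36724, -41.52711
2. -20.62175, 63.19129
3. -52.50943, 40.28350

Point 1:
  Lat: degrees = first 2 digits = 68, minutes = 22.0341; 68 + 22.0341/60 = 68.367235
  S ⇒ negate
  Lon: split at 3 digits → 041° and 31.6266′; 41 + 31.6266/60 = 41.527110
  hemisphere W, so the sign is −
Point 2:
  Latitude: split at 2 digits → 20° and 37.30509′; 20 + 37.30509/60 = 20.621752
  S ⇒ negate
  Lon: split at 3 digits → 063° and 11.4776′; 63 + 11.4776/60 = 63.191293
  E → positive
Point 3:
  φ: split at 2 digits → 52° and 30.5658′; 52 + 30.5658/60 = 52.509430
  hemisphere S, so the sign is −
  λ: degrees = first 3 digits = 40, minutes = 17.0097; 40 + 17.0097/60 = 40.283495
  E ⇒ keep positive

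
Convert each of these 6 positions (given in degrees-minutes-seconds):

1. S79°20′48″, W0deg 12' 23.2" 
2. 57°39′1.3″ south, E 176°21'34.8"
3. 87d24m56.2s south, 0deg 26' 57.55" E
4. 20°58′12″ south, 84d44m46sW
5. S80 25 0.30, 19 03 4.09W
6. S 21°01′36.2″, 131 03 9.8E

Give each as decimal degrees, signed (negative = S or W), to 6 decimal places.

1. -79.346667, -0.206444
2. -57.650361, 176.359667
3. -87.415611, 0.449319
4. -20.970000, -84.746111
5. -80.416750, -19.051136
6. -21.026722, 131.052722

Point 1:
  Latitude: 79 + 20/60 + 48/3600 = 79.3466667
  S → negative
  Lon: 12′ + 23.2″ = 12.38667′; 0 + 12.38667/60 = 0.2064444
  W ⇒ negate
Point 2:
  Latitude: 39′ + 1.3″ = 39.02167′; 57 + 39.02167/60 = 57.6503611
  hemisphere S, so the sign is −
  Lon: 176° + 21/60 + 34.8/3600 = 176 + 0.350000 + 0.009667 = 176.3596667
  E ⇒ keep positive
Point 3:
  Lat: 87 + 24/60 + 56.2/3600 = 87.4156111
  S ⇒ negate
  Lon: 0° + 26/60 + 57.55/3600 = 0 + 0.433333 + 0.015986 = 0.4493194
  E ⇒ keep positive
Point 4:
  Lat: 58′ + 12″ = 58.20000′; 20 + 58.20000/60 = 20.9700000
  hemisphere S, so the sign is −
  Longitude: 84 + 44/60 + 46/3600 = 84.7461111
  W → negative
Point 5:
  Lat: 80° + 25/60 + 0.3/3600 = 80 + 0.416667 + 0.000083 = 80.4167500
  S ⇒ negate
  Lon: 19° + 3/60 + 4.09/3600 = 19 + 0.050000 + 0.001136 = 19.0511361
  W → negative
Point 6:
  Lat: 1′ + 36.2″ = 1.60333′; 21 + 1.60333/60 = 21.0267222
  S ⇒ negate
  Lon: 131 + 3/60 + 9.8/3600 = 131.0527222
  E ⇒ keep positive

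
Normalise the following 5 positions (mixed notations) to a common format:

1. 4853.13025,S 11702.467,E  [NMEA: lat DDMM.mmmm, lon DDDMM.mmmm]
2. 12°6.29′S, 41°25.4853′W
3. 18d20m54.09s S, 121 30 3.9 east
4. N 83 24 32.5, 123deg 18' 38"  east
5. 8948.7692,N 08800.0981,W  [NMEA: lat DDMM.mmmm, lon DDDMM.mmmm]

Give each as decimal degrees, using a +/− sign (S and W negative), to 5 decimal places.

1. -48.88550, 117.04112
2. -12.10483, -41.42476
3. -18.34836, 121.50108
4. 83.40903, 123.31056
5. 89.81282, -88.00164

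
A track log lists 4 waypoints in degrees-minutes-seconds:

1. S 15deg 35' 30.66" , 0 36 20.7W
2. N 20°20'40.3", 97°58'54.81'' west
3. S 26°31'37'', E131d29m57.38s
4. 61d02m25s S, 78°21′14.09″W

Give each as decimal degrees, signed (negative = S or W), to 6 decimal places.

Point 1:
  Lat: 35′ + 30.66″ = 35.51100′; 15 + 35.51100/60 = 15.5918500
  S → negative
  Longitude: 0° + 36/60 + 20.7/3600 = 0 + 0.600000 + 0.005750 = 0.6057500
  W → negative
Point 2:
  Lat: 20 + 20/60 + 40.3/3600 = 20.3445278
  N → positive
  λ: 97 + 58/60 + 54.81/3600 = 97.9818917
  hemisphere W, so the sign is −
Point 3:
  Latitude: 26 + 31/60 + 37/3600 = 26.5269444
  hemisphere S, so the sign is −
  Lon: 29′ + 57.38″ = 29.95633′; 131 + 29.95633/60 = 131.4992722
  E ⇒ keep positive
Point 4:
  Latitude: 61° + 2/60 + 25/3600 = 61 + 0.033333 + 0.006944 = 61.0402778
  S ⇒ negate
  Longitude: 78 + 21/60 + 14.09/3600 = 78.3539139
  W ⇒ negate

1. -15.591850, -0.605750
2. 20.344528, -97.981892
3. -26.526944, 131.499272
4. -61.040278, -78.353914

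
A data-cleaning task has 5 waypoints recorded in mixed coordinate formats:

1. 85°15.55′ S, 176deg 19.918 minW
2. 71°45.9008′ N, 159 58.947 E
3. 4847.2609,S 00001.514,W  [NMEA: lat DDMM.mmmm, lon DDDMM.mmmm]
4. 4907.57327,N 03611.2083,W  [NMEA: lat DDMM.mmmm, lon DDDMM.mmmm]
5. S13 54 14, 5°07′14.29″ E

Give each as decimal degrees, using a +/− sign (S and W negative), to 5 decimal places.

Point 1:
  φ: 85 + 15.55/60 = 85.259167
  hemisphere S, so the sign is −
  Lon: 176 + 19.918/60 = 176.331967
  W → negative
Point 2:
  φ: 71 + 45.9008/60 = 71.765013
  N ⇒ keep positive
  Lon: 159 + 58.947/60 = 159.982450
  E → positive
Point 3:
  Lat: degrees = first 2 digits = 48, minutes = 47.2609; 48 + 47.2609/60 = 48.787682
  S → negative
  Longitude: degrees = first 3 digits = 0, minutes = 1.514; 0 + 1.514/60 = 0.025233
  hemisphere W, so the sign is −
Point 4:
  Lat: split at 2 digits → 49° and 7.57327′; 49 + 7.57327/60 = 49.126221
  N ⇒ keep positive
  Longitude: degrees = first 3 digits = 36, minutes = 11.2083; 36 + 11.2083/60 = 36.186805
  W → negative
Point 5:
  Lat: 13° + 54/60 + 14/3600 = 13 + 0.900000 + 0.003889 = 13.903889
  S ⇒ negate
  λ: 7′ + 14.29″ = 7.23817′; 5 + 7.23817/60 = 5.120636
  E ⇒ keep positive

1. -85.25917, -176.33197
2. 71.76501, 159.98245
3. -48.78768, -0.02523
4. 49.12622, -36.18681
5. -13.90389, 5.12064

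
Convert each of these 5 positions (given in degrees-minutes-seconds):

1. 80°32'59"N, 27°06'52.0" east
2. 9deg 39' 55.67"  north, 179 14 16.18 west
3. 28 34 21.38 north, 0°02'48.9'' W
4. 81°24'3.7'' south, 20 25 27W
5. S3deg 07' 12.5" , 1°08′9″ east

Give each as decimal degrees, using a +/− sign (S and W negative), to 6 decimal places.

1. 80.549722, 27.114444
2. 9.665464, -179.237828
3. 28.572606, -0.046917
4. -81.401028, -20.424167
5. -3.120139, 1.135833

Point 1:
  Lat: 80 + 32/60 + 59/3600 = 80.5497222
  N ⇒ keep positive
  Longitude: 6′ + 52″ = 6.86667′; 27 + 6.86667/60 = 27.1144444
  E → positive
Point 2:
  Latitude: 9° + 39/60 + 55.67/3600 = 9 + 0.650000 + 0.015464 = 9.6654639
  N ⇒ keep positive
  λ: 179° + 14/60 + 16.18/3600 = 179 + 0.233333 + 0.004494 = 179.2378278
  hemisphere W, so the sign is −
Point 3:
  φ: 28° + 34/60 + 21.38/3600 = 28 + 0.566667 + 0.005939 = 28.5726056
  N ⇒ keep positive
  λ: 2′ + 48.9″ = 2.81500′; 0 + 2.81500/60 = 0.0469167
  W → negative
Point 4:
  Latitude: 24′ + 3.7″ = 24.06167′; 81 + 24.06167/60 = 81.4010278
  hemisphere S, so the sign is −
  Longitude: 20° + 25/60 + 27/3600 = 20 + 0.416667 + 0.007500 = 20.4241667
  W ⇒ negate
Point 5:
  φ: 3 + 7/60 + 12.5/3600 = 3.1201389
  hemisphere S, so the sign is −
  Lon: 1° + 8/60 + 9/3600 = 1 + 0.133333 + 0.002500 = 1.1358333
  E ⇒ keep positive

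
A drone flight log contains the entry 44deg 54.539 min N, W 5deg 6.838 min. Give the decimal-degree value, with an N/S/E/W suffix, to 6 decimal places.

44.908983° N, 5.113967° W

Lat: 44 + 54.539/60 = 44.9089833
λ: 5 + 6.838/60 = 5.1139667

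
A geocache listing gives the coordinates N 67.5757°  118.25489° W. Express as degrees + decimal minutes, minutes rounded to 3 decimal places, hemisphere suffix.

67° 34.542′ N, 118° 15.293′ W

Latitude: 67° + 0.575700 × 60 = 67° 34.54200′
λ: fractional part 0.254890 → 15.29340 minutes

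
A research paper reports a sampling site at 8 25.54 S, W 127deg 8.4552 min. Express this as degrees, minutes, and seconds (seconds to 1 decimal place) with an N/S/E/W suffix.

8°25′32.4″ S, 127°08′27.3″ W

Lat: 25.54000′ → 25′ and 0.54000 × 60 = 32.400″
Longitude: 8.45520′ → 8′ and 0.45520 × 60 = 27.312″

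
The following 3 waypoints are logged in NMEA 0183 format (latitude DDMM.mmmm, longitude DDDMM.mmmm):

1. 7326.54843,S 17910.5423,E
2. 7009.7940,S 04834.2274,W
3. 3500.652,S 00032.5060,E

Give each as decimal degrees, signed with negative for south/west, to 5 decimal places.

Point 1:
  Lat: split at 2 digits → 73° and 26.54843′; 73 + 26.54843/60 = 73.442474
  S ⇒ negate
  Longitude: degrees = first 3 digits = 179, minutes = 10.5423; 179 + 10.5423/60 = 179.175705
  E ⇒ keep positive
Point 2:
  φ: degrees = first 2 digits = 70, minutes = 9.794; 70 + 9.794/60 = 70.163233
  S → negative
  Longitude: degrees = first 3 digits = 48, minutes = 34.2274; 48 + 34.2274/60 = 48.570457
  W → negative
Point 3:
  φ: split at 2 digits → 35° and 0.652′; 35 + 0.652/60 = 35.010867
  hemisphere S, so the sign is −
  λ: degrees = first 3 digits = 0, minutes = 32.506; 0 + 32.506/60 = 0.541767
  E → positive

1. -73.44247, 179.17571
2. -70.16323, -48.57046
3. -35.01087, 0.54177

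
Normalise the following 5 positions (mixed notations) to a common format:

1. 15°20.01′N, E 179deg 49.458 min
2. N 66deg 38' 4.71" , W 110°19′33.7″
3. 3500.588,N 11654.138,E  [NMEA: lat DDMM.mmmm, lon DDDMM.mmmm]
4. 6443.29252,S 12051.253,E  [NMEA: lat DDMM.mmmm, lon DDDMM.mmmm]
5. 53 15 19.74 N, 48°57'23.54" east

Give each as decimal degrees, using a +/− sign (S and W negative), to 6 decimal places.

1. 15.333500, 179.824300
2. 66.634642, -110.326028
3. 35.009800, 116.902300
4. -64.721542, 120.854217
5. 53.255483, 48.956539

Point 1:
  Lat: 20.01′ = 0.333500°; total 15.3335000
  N → positive
  Lon: 49.458′ = 0.824300°; total 179.8243000
  E ⇒ keep positive
Point 2:
  Lat: 38′ + 4.71″ = 38.07850′; 66 + 38.07850/60 = 66.6346417
  N → positive
  Lon: 110° + 19/60 + 33.7/3600 = 110 + 0.316667 + 0.009361 = 110.3260278
  W ⇒ negate
Point 3:
  Lat: degrees = first 2 digits = 35, minutes = 0.588; 35 + 0.588/60 = 35.0098000
  N → positive
  λ: split at 3 digits → 116° and 54.138′; 116 + 54.138/60 = 116.9023000
  E → positive
Point 4:
  Latitude: split at 2 digits → 64° and 43.29252′; 64 + 43.29252/60 = 64.7215420
  hemisphere S, so the sign is −
  Lon: degrees = first 3 digits = 120, minutes = 51.253; 120 + 51.253/60 = 120.8542167
  E ⇒ keep positive
Point 5:
  Latitude: 53° + 15/60 + 19.74/3600 = 53 + 0.250000 + 0.005483 = 53.2554833
  N → positive
  λ: 48° + 57/60 + 23.54/3600 = 48 + 0.950000 + 0.006539 = 48.9565389
  E ⇒ keep positive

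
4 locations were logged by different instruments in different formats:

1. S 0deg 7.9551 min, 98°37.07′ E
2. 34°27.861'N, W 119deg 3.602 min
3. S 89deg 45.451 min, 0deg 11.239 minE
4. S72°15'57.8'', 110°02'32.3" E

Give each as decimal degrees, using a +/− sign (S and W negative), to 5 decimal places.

Point 1:
  Lat: 7.9551′ = 0.132585°; total 0.132585
  S → negative
  Longitude: 98 + 37.07/60 = 98.617833
  E → positive
Point 2:
  Latitude: 27.861′ = 0.464350°; total 34.464350
  N ⇒ keep positive
  λ: 119 + 3.602/60 = 119.060033
  hemisphere W, so the sign is −
Point 3:
  Latitude: 89 + 45.451/60 = 89.757517
  hemisphere S, so the sign is −
  Longitude: 0 + 11.239/60 = 0.187317
  E ⇒ keep positive
Point 4:
  Lat: 15′ + 57.8″ = 15.96333′; 72 + 15.96333/60 = 72.266056
  hemisphere S, so the sign is −
  Lon: 110° + 2/60 + 32.3/3600 = 110 + 0.033333 + 0.008972 = 110.042306
  E → positive

1. -0.13259, 98.61783
2. 34.46435, -119.06003
3. -89.75752, 0.18732
4. -72.26606, 110.04231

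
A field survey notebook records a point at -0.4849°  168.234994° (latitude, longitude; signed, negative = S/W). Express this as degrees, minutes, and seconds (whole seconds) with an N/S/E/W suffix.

Latitude is negative → S; |value| = 0.484900
Latitude: 0.484900 × 60 = 29.09400′ → 29′, remainder × 60 = 5.64″
λ: 0.234994 × 60 = 14.09964′ → 14′, remainder × 60 = 5.98″

0°29′6″ S, 168°14′6″ E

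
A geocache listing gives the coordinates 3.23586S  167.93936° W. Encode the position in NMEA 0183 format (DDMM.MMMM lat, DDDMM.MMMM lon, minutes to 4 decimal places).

0314.1516,S / 16756.3616,W

Latitude: fractional part 0.235860 → 14.151600 minutes
Longitude: fractional part 0.939360 → 56.361600 minutes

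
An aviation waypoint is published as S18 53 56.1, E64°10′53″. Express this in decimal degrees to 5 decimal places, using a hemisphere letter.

Lat: 18 + 53/60 + 56.1/3600 = 18.898917
λ: 64° + 10/60 + 53/3600 = 64 + 0.166667 + 0.014722 = 64.181389

18.89892° S, 64.18139° E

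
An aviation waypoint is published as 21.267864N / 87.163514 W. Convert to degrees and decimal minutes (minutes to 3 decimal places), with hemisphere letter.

21° 16.072′ N, 87° 9.811′ W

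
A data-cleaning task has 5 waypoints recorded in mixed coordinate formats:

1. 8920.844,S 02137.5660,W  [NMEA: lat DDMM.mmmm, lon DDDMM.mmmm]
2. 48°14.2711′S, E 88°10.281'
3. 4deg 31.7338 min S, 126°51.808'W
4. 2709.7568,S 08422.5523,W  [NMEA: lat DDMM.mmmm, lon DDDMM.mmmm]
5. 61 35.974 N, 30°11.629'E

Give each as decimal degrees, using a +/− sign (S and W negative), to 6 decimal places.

Point 1:
  Lat: degrees = first 2 digits = 89, minutes = 20.844; 89 + 20.844/60 = 89.3474000
  S → negative
  Longitude: degrees = first 3 digits = 21, minutes = 37.566; 21 + 37.566/60 = 21.6261000
  W ⇒ negate
Point 2:
  φ: 14.2711′ = 0.237852°; total 48.2378517
  S → negative
  Lon: 88 + 10.281/60 = 88.1713500
  E → positive
Point 3:
  Lat: 4 + 31.7338/60 = 4.5288967
  S ⇒ negate
  λ: 126 + 51.808/60 = 126.8634667
  W ⇒ negate
Point 4:
  φ: split at 2 digits → 27° and 9.7568′; 27 + 9.7568/60 = 27.1626133
  S ⇒ negate
  Longitude: degrees = first 3 digits = 84, minutes = 22.5523; 84 + 22.5523/60 = 84.3758717
  W ⇒ negate
Point 5:
  Latitude: 61 + 35.974/60 = 61.5995667
  N ⇒ keep positive
  Lon: 11.629′ = 0.193817°; total 30.1938167
  E → positive

1. -89.347400, -21.626100
2. -48.237852, 88.171350
3. -4.528897, -126.863467
4. -27.162613, -84.375872
5. 61.599567, 30.193817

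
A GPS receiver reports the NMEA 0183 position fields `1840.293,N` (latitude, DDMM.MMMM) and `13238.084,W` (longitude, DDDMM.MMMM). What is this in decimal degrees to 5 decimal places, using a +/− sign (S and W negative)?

18.67155, -132.63473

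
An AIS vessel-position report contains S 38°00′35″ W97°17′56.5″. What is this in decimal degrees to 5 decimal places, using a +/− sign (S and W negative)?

-38.00972, -97.29903

Lat: 0′ + 35″ = 0.58333′; 38 + 0.58333/60 = 38.009722
hemisphere S, so the sign is −
Longitude: 17′ + 56.5″ = 17.94167′; 97 + 17.94167/60 = 97.299028
W ⇒ negate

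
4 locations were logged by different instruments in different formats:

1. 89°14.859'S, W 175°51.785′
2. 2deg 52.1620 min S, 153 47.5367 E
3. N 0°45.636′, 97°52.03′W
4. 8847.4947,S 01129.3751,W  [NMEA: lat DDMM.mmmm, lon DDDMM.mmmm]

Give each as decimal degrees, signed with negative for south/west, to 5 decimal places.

1. -89.24765, -175.86308
2. -2.86937, 153.79228
3. 0.76060, -97.86717
4. -88.79158, -11.48959

Point 1:
  Latitude: 14.859′ = 0.247650°; total 89.247650
  S → negative
  Lon: 175 + 51.785/60 = 175.863083
  W → negative
Point 2:
  φ: 2 + 52.162/60 = 2.869367
  hemisphere S, so the sign is −
  λ: 47.5367′ = 0.792278°; total 153.792278
  E → positive
Point 3:
  Lat: 45.636′ = 0.760600°; total 0.760600
  N → positive
  λ: 97 + 52.03/60 = 97.867167
  W ⇒ negate
Point 4:
  Lat: split at 2 digits → 88° and 47.4947′; 88 + 47.4947/60 = 88.791578
  S → negative
  Lon: degrees = first 3 digits = 11, minutes = 29.3751; 11 + 29.3751/60 = 11.489585
  W ⇒ negate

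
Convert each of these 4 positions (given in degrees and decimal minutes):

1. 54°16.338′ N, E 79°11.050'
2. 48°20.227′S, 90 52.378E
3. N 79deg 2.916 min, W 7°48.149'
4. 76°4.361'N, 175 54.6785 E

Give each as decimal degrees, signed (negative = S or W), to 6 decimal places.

1. 54.272300, 79.184167
2. -48.337117, 90.872967
3. 79.048600, -7.802483
4. 76.072683, 175.911308

Point 1:
  Latitude: 16.338′ = 0.272300°; total 54.2723000
  N → positive
  λ: 11.05′ = 0.184167°; total 79.1841667
  E → positive
Point 2:
  φ: 20.227′ = 0.337117°; total 48.3371167
  hemisphere S, so the sign is −
  Lon: 52.378′ = 0.872967°; total 90.8729667
  E ⇒ keep positive
Point 3:
  Lat: 2.916′ = 0.048600°; total 79.0486000
  N ⇒ keep positive
  Longitude: 48.149′ = 0.802483°; total 7.8024833
  W → negative
Point 4:
  Lat: 76 + 4.361/60 = 76.0726833
  N ⇒ keep positive
  Longitude: 175 + 54.6785/60 = 175.9113083
  E ⇒ keep positive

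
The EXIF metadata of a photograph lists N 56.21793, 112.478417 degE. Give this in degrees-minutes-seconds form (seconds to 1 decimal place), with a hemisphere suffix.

φ: 0.217930° → 13.07580′; 0.07580 × 60 = 4.548″
λ: 0.478417° → 28.70502′; 0.70502 × 60 = 42.301″

56°13′4.5″ N, 112°28′42.3″ E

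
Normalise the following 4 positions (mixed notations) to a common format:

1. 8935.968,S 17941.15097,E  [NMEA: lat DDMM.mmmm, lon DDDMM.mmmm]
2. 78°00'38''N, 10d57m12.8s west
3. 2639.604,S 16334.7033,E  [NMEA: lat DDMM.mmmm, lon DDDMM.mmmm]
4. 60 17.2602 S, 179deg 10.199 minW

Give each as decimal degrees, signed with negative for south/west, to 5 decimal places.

1. -89.59947, 179.68585
2. 78.01056, -10.95356
3. -26.66007, 163.57839
4. -60.28767, -179.16998

Point 1:
  Lat: degrees = first 2 digits = 89, minutes = 35.968; 89 + 35.968/60 = 89.599467
  S → negative
  λ: degrees = first 3 digits = 179, minutes = 41.15097; 179 + 41.15097/60 = 179.685850
  E ⇒ keep positive
Point 2:
  Latitude: 0′ + 38″ = 0.63333′; 78 + 0.63333/60 = 78.010556
  N ⇒ keep positive
  λ: 10 + 57/60 + 12.8/3600 = 10.953556
  W ⇒ negate
Point 3:
  φ: split at 2 digits → 26° and 39.604′; 26 + 39.604/60 = 26.660067
  S → negative
  Longitude: degrees = first 3 digits = 163, minutes = 34.7033; 163 + 34.7033/60 = 163.578388
  E ⇒ keep positive
Point 4:
  Latitude: 17.2602′ = 0.287670°; total 60.287670
  S → negative
  Lon: 179 + 10.199/60 = 179.169983
  W → negative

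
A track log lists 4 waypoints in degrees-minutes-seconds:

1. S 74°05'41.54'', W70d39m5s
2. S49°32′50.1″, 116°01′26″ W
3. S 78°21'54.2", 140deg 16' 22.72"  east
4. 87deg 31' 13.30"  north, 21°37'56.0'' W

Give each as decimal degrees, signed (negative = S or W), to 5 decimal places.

Point 1:
  φ: 74° + 5/60 + 41.54/3600 = 74 + 0.083333 + 0.011539 = 74.094872
  S ⇒ negate
  λ: 70° + 39/60 + 5/3600 = 70 + 0.650000 + 0.001389 = 70.651389
  hemisphere W, so the sign is −
Point 2:
  Lat: 49 + 32/60 + 50.1/3600 = 49.547250
  S ⇒ negate
  Lon: 1′ + 26″ = 1.43333′; 116 + 1.43333/60 = 116.023889
  W → negative
Point 3:
  φ: 78° + 21/60 + 54.2/3600 = 78 + 0.350000 + 0.015056 = 78.365056
  S → negative
  λ: 140° + 16/60 + 22.72/3600 = 140 + 0.266667 + 0.006311 = 140.272978
  E ⇒ keep positive
Point 4:
  Lat: 87 + 31/60 + 13.3/3600 = 87.520361
  N ⇒ keep positive
  λ: 37′ + 56″ = 37.93333′; 21 + 37.93333/60 = 21.632222
  hemisphere W, so the sign is −

1. -74.09487, -70.65139
2. -49.54725, -116.02389
3. -78.36506, 140.27298
4. 87.52036, -21.63222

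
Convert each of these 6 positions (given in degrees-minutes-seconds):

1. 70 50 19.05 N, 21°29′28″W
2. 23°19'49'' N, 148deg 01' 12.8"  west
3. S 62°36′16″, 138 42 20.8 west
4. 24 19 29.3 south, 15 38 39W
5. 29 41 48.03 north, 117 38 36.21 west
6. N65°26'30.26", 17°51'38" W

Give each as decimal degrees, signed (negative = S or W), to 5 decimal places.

Point 1:
  Lat: 70 + 50/60 + 19.05/3600 = 70.838625
  N → positive
  Longitude: 21 + 29/60 + 28/3600 = 21.491111
  W ⇒ negate
Point 2:
  φ: 23 + 19/60 + 49/3600 = 23.330278
  N → positive
  Longitude: 148 + 1/60 + 12.8/3600 = 148.020222
  W ⇒ negate
Point 3:
  φ: 62 + 36/60 + 16/3600 = 62.604444
  S → negative
  λ: 138 + 42/60 + 20.8/3600 = 138.705778
  W ⇒ negate
Point 4:
  Latitude: 24° + 19/60 + 29.3/3600 = 24 + 0.316667 + 0.008139 = 24.324806
  S → negative
  λ: 38′ + 39″ = 38.65000′; 15 + 38.65000/60 = 15.644167
  W ⇒ negate
Point 5:
  φ: 29° + 41/60 + 48.03/3600 = 29 + 0.683333 + 0.013342 = 29.696675
  N → positive
  Longitude: 117° + 38/60 + 36.21/3600 = 117 + 0.633333 + 0.010058 = 117.643392
  W ⇒ negate
Point 6:
  Latitude: 65 + 26/60 + 30.26/3600 = 65.441739
  N ⇒ keep positive
  λ: 51′ + 38″ = 51.63333′; 17 + 51.63333/60 = 17.860556
  hemisphere W, so the sign is −

1. 70.83863, -21.49111
2. 23.33028, -148.02022
3. -62.60444, -138.70578
4. -24.32481, -15.64417
5. 29.69668, -117.64339
6. 65.44174, -17.86056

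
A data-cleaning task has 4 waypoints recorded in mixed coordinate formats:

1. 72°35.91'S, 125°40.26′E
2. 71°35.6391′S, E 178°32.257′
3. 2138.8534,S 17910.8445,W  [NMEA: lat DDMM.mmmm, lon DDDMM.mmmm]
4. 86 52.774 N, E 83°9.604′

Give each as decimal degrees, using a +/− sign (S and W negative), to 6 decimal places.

1. -72.598500, 125.671000
2. -71.593985, 178.537617
3. -21.647557, -179.180742
4. 86.879567, 83.160067

Point 1:
  φ: 72 + 35.91/60 = 72.5985000
  S ⇒ negate
  Longitude: 40.26′ = 0.671000°; total 125.6710000
  E → positive
Point 2:
  φ: 71 + 35.6391/60 = 71.5939850
  hemisphere S, so the sign is −
  Lon: 178 + 32.257/60 = 178.5376167
  E ⇒ keep positive
Point 3:
  φ: degrees = first 2 digits = 21, minutes = 38.8534; 21 + 38.8534/60 = 21.6475567
  S → negative
  λ: split at 3 digits → 179° and 10.8445′; 179 + 10.8445/60 = 179.1807417
  hemisphere W, so the sign is −
Point 4:
  φ: 52.774′ = 0.879567°; total 86.8795667
  N → positive
  Lon: 83 + 9.604/60 = 83.1600667
  E ⇒ keep positive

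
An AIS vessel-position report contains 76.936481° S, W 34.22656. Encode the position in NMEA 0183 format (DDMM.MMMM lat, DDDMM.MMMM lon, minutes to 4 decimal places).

7656.1889,S / 03413.5936,W

Lat: minutes = (76.936481 − 76) × 60 = 56.188860
λ: 34° + 0.226560 × 60 = 34° 13.593600′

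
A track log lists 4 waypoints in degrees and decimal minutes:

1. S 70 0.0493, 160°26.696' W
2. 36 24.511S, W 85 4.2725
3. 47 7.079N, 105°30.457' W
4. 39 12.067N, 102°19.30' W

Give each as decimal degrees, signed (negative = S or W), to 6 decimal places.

Point 1:
  Lat: 0.0493′ = 0.000822°; total 70.0008217
  hemisphere S, so the sign is −
  Lon: 26.696′ = 0.444933°; total 160.4449333
  W → negative
Point 2:
  Lat: 36 + 24.511/60 = 36.4085167
  S → negative
  Longitude: 4.2725′ = 0.071208°; total 85.0712083
  W → negative
Point 3:
  Lat: 47 + 7.079/60 = 47.1179833
  N → positive
  Longitude: 30.457′ = 0.507617°; total 105.5076167
  W → negative
Point 4:
  φ: 12.067′ = 0.201117°; total 39.2011167
  N → positive
  Longitude: 19.3′ = 0.321667°; total 102.3216667
  W ⇒ negate

1. -70.000822, -160.444933
2. -36.408517, -85.071208
3. 47.117983, -105.507617
4. 39.201117, -102.321667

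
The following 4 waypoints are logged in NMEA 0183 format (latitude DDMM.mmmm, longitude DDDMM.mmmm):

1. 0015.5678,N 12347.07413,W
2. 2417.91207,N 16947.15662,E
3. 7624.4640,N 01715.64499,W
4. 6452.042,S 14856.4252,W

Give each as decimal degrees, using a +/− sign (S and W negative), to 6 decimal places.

Point 1:
  φ: split at 2 digits → 00° and 15.5678′; 0 + 15.5678/60 = 0.2594633
  N ⇒ keep positive
  λ: degrees = first 3 digits = 123, minutes = 47.07413; 123 + 47.07413/60 = 123.7845688
  W ⇒ negate
Point 2:
  Latitude: degrees = first 2 digits = 24, minutes = 17.91207; 24 + 17.91207/60 = 24.2985345
  N → positive
  λ: split at 3 digits → 169° and 47.15662′; 169 + 47.15662/60 = 169.7859437
  E ⇒ keep positive
Point 3:
  φ: split at 2 digits → 76° and 24.464′; 76 + 24.464/60 = 76.4077333
  N ⇒ keep positive
  Lon: degrees = first 3 digits = 17, minutes = 15.64499; 17 + 15.64499/60 = 17.2607498
  W → negative
Point 4:
  φ: degrees = first 2 digits = 64, minutes = 52.042; 64 + 52.042/60 = 64.8673667
  S → negative
  Lon: split at 3 digits → 148° and 56.4252′; 148 + 56.4252/60 = 148.9404200
  W → negative

1. 0.259463, -123.784569
2. 24.298535, 169.785944
3. 76.407733, -17.260750
4. -64.867367, -148.940420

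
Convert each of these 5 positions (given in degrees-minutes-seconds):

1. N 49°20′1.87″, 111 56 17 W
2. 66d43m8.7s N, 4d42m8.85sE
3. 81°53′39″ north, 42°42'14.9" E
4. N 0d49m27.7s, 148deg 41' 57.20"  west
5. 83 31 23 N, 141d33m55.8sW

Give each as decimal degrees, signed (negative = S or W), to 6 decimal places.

Point 1:
  φ: 20′ + 1.87″ = 20.03117′; 49 + 20.03117/60 = 49.3338528
  N → positive
  λ: 111 + 56/60 + 17/3600 = 111.9380556
  W ⇒ negate
Point 2:
  Latitude: 43′ + 8.7″ = 43.14500′; 66 + 43.14500/60 = 66.7190833
  N → positive
  λ: 4 + 42/60 + 8.85/3600 = 4.7024583
  E → positive
Point 3:
  Latitude: 81 + 53/60 + 39/3600 = 81.8941667
  N → positive
  λ: 42′ + 14.9″ = 42.24833′; 42 + 42.24833/60 = 42.7041389
  E → positive
Point 4:
  Lat: 49′ + 27.7″ = 49.46167′; 0 + 49.46167/60 = 0.8243611
  N ⇒ keep positive
  λ: 148° + 41/60 + 57.2/3600 = 148 + 0.683333 + 0.015889 = 148.6992222
  W ⇒ negate
Point 5:
  φ: 83° + 31/60 + 23/3600 = 83 + 0.516667 + 0.006389 = 83.5230556
  N → positive
  Lon: 33′ + 55.8″ = 33.93000′; 141 + 33.93000/60 = 141.5655000
  W → negative

1. 49.333853, -111.938056
2. 66.719083, 4.702458
3. 81.894167, 42.704139
4. 0.824361, -148.699222
5. 83.523056, -141.565500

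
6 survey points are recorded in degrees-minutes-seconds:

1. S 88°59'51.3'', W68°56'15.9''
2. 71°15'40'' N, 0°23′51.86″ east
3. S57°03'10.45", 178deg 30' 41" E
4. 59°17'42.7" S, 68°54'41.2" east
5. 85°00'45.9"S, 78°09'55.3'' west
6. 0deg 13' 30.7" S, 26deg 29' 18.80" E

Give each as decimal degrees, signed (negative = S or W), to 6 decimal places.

1. -88.997583, -68.937750
2. 71.261111, 0.397739
3. -57.052903, 178.511389
4. -59.295194, 68.911444
5. -85.012750, -78.165361
6. -0.225194, 26.488556

Point 1:
  Lat: 88° + 59/60 + 51.3/3600 = 88 + 0.983333 + 0.014250 = 88.9975833
  S ⇒ negate
  Lon: 68 + 56/60 + 15.9/3600 = 68.9377500
  W ⇒ negate
Point 2:
  φ: 71 + 15/60 + 40/3600 = 71.2611111
  N ⇒ keep positive
  λ: 0° + 23/60 + 51.86/3600 = 0 + 0.383333 + 0.014406 = 0.3977389
  E ⇒ keep positive
Point 3:
  Lat: 57 + 3/60 + 10.45/3600 = 57.0529028
  S → negative
  Lon: 178 + 30/60 + 41/3600 = 178.5113889
  E → positive
Point 4:
  Latitude: 17′ + 42.7″ = 17.71167′; 59 + 17.71167/60 = 59.2951944
  hemisphere S, so the sign is −
  Longitude: 54′ + 41.2″ = 54.68667′; 68 + 54.68667/60 = 68.9114444
  E ⇒ keep positive
Point 5:
  Latitude: 0′ + 45.9″ = 0.76500′; 85 + 0.76500/60 = 85.0127500
  hemisphere S, so the sign is −
  λ: 78 + 9/60 + 55.3/3600 = 78.1653611
  W → negative
Point 6:
  φ: 0° + 13/60 + 30.7/3600 = 0 + 0.216667 + 0.008528 = 0.2251944
  hemisphere S, so the sign is −
  Lon: 26 + 29/60 + 18.8/3600 = 26.4885556
  E ⇒ keep positive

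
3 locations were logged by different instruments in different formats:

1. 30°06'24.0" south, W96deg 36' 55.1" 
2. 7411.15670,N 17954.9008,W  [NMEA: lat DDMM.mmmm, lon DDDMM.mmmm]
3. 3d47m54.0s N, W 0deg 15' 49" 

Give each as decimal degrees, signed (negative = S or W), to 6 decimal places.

1. -30.106667, -96.615306
2. 74.185945, -179.915013
3. 3.798333, -0.263611

Point 1:
  φ: 6′ + 24″ = 6.40000′; 30 + 6.40000/60 = 30.1066667
  S → negative
  λ: 36′ + 55.1″ = 36.91833′; 96 + 36.91833/60 = 96.6153056
  W ⇒ negate
Point 2:
  Lat: split at 2 digits → 74° and 11.1567′; 74 + 11.1567/60 = 74.1859450
  N ⇒ keep positive
  Longitude: degrees = first 3 digits = 179, minutes = 54.9008; 179 + 54.9008/60 = 179.9150133
  W → negative
Point 3:
  φ: 3° + 47/60 + 54/3600 = 3 + 0.783333 + 0.015000 = 3.7983333
  N ⇒ keep positive
  Longitude: 0 + 15/60 + 49/3600 = 0.2636111
  W ⇒ negate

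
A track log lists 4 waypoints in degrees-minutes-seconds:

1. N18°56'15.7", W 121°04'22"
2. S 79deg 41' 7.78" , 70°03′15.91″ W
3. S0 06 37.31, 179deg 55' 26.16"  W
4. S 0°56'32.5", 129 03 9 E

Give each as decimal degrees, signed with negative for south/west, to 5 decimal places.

Point 1:
  φ: 18° + 56/60 + 15.7/3600 = 18 + 0.933333 + 0.004361 = 18.937694
  N → positive
  Longitude: 4′ + 22″ = 4.36667′; 121 + 4.36667/60 = 121.072778
  W → negative
Point 2:
  Lat: 79 + 41/60 + 7.78/3600 = 79.685494
  S ⇒ negate
  Longitude: 3′ + 15.91″ = 3.26517′; 70 + 3.26517/60 = 70.054419
  W ⇒ negate
Point 3:
  φ: 6′ + 37.31″ = 6.62183′; 0 + 6.62183/60 = 0.110364
  S → negative
  Lon: 179 + 55/60 + 26.16/3600 = 179.923933
  hemisphere W, so the sign is −
Point 4:
  φ: 0° + 56/60 + 32.5/3600 = 0 + 0.933333 + 0.009028 = 0.942361
  S ⇒ negate
  Lon: 3′ + 9″ = 3.15000′; 129 + 3.15000/60 = 129.052500
  E → positive

1. 18.93769, -121.07278
2. -79.68549, -70.05442
3. -0.11036, -179.92393
4. -0.94236, 129.05250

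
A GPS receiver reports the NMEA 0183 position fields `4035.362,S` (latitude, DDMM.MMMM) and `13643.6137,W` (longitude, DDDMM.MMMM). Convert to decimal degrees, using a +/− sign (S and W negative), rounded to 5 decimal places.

-40.58937, -136.72690

Lat: split at 2 digits → 40° and 35.362′; 40 + 35.362/60 = 40.589367
S → negative
λ: degrees = first 3 digits = 136, minutes = 43.6137; 136 + 43.6137/60 = 136.726895
W → negative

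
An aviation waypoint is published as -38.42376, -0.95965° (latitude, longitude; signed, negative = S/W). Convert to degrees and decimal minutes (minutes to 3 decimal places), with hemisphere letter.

Latitude is negative → S; |value| = 38.423760
Lat: 38° + 0.423760 × 60 = 38° 25.42560′
Longitude is negative → W; |value| = 0.959650
λ: minutes = (0.959650 − 0) × 60 = 57.57900

38° 25.426′ S, 0° 57.579′ W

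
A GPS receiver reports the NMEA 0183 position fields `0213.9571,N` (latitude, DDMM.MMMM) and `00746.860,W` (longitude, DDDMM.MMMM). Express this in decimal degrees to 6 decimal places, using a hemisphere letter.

Lat: split at 2 digits → 02° and 13.9571′; 2 + 13.9571/60 = 2.2326183
Lon: split at 3 digits → 007° and 46.86′; 7 + 46.86/60 = 7.7810000

2.232618° N, 7.781000° W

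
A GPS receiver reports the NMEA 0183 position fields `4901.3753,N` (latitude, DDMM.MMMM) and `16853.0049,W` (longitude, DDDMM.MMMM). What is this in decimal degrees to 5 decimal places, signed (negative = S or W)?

Latitude: degrees = first 2 digits = 49, minutes = 1.3753; 49 + 1.3753/60 = 49.022922
N → positive
λ: degrees = first 3 digits = 168, minutes = 53.0049; 168 + 53.0049/60 = 168.883415
hemisphere W, so the sign is −

49.02292, -168.88342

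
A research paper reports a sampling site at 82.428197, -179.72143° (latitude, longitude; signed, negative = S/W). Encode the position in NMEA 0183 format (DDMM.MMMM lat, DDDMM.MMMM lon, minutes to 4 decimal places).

8225.6918,N / 17943.2858,W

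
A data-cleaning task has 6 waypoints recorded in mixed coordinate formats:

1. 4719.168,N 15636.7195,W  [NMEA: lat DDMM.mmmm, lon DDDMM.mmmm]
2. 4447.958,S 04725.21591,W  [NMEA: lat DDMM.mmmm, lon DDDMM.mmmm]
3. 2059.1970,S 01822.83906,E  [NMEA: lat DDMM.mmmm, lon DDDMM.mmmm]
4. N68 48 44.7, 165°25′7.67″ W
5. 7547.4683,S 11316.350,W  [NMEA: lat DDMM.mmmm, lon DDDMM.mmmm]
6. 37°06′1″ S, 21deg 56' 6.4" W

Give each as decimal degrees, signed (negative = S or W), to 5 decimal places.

1. 47.31947, -156.61199
2. -44.79930, -47.42027
3. -20.98662, 18.38065
4. 68.81242, -165.41880
5. -75.79114, -113.27250
6. -37.10028, -21.93511

Point 1:
  φ: degrees = first 2 digits = 47, minutes = 19.168; 47 + 19.168/60 = 47.319467
  N ⇒ keep positive
  Longitude: degrees = first 3 digits = 156, minutes = 36.7195; 156 + 36.7195/60 = 156.611992
  W ⇒ negate
Point 2:
  Lat: degrees = first 2 digits = 44, minutes = 47.958; 44 + 47.958/60 = 44.799300
  S ⇒ negate
  λ: split at 3 digits → 047° and 25.21591′; 47 + 25.21591/60 = 47.420265
  hemisphere W, so the sign is −
Point 3:
  Lat: degrees = first 2 digits = 20, minutes = 59.197; 20 + 59.197/60 = 20.986617
  S → negative
  Longitude: split at 3 digits → 018° and 22.83906′; 18 + 22.83906/60 = 18.380651
  E ⇒ keep positive
Point 4:
  Lat: 48′ + 44.7″ = 48.74500′; 68 + 48.74500/60 = 68.812417
  N → positive
  λ: 25′ + 7.67″ = 25.12783′; 165 + 25.12783/60 = 165.418797
  hemisphere W, so the sign is −
Point 5:
  Latitude: split at 2 digits → 75° and 47.4683′; 75 + 47.4683/60 = 75.791138
  hemisphere S, so the sign is −
  λ: degrees = first 3 digits = 113, minutes = 16.35; 113 + 16.35/60 = 113.272500
  hemisphere W, so the sign is −
Point 6:
  Lat: 37° + 6/60 + 1/3600 = 37 + 0.100000 + 0.000278 = 37.100278
  S ⇒ negate
  Lon: 56′ + 6.4″ = 56.10667′; 21 + 56.10667/60 = 21.935111
  W → negative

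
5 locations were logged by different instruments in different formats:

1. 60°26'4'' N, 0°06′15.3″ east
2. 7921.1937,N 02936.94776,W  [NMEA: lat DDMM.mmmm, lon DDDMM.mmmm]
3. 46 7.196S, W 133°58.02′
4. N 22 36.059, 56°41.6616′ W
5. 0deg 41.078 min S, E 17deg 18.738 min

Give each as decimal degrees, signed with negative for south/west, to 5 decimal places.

Point 1:
  Latitude: 60° + 26/60 + 4/3600 = 60 + 0.433333 + 0.001111 = 60.434444
  N ⇒ keep positive
  Lon: 0° + 6/60 + 15.3/3600 = 0 + 0.100000 + 0.004250 = 0.104250
  E → positive
Point 2:
  Lat: degrees = first 2 digits = 79, minutes = 21.1937; 79 + 21.1937/60 = 79.353228
  N ⇒ keep positive
  λ: split at 3 digits → 029° and 36.94776′; 29 + 36.94776/60 = 29.615796
  W → negative
Point 3:
  Latitude: 7.196′ = 0.119933°; total 46.119933
  S → negative
  λ: 58.02′ = 0.967000°; total 133.967000
  W → negative
Point 4:
  Latitude: 36.059′ = 0.600983°; total 22.600983
  N → positive
  λ: 56 + 41.6616/60 = 56.694360
  hemisphere W, so the sign is −
Point 5:
  φ: 0 + 41.078/60 = 0.684633
  S ⇒ negate
  λ: 18.738′ = 0.312300°; total 17.312300
  E ⇒ keep positive

1. 60.43444, 0.10425
2. 79.35323, -29.61580
3. -46.11993, -133.96700
4. 22.60098, -56.69436
5. -0.68463, 17.31230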